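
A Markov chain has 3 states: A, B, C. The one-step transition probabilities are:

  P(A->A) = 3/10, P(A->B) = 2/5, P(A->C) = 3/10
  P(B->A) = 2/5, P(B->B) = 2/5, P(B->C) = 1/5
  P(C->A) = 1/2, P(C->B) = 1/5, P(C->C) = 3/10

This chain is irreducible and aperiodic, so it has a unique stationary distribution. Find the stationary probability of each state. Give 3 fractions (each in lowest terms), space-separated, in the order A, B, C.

The stationary distribution satisfies pi = pi * P, i.e.:
  pi_A = 3/10*pi_A + 2/5*pi_B + 1/2*pi_C
  pi_B = 2/5*pi_A + 2/5*pi_B + 1/5*pi_C
  pi_C = 3/10*pi_A + 1/5*pi_B + 3/10*pi_C
with normalization: pi_A + pi_B + pi_C = 1.

Using the first 2 balance equations plus normalization, the linear system A*pi = b is:
  [-7/10, 2/5, 1/2] . pi = 0
  [2/5, -3/5, 1/5] . pi = 0
  [1, 1, 1] . pi = 1

Solving yields:
  pi_A = 19/49
  pi_B = 17/49
  pi_C = 13/49

Verification (pi * P):
  19/49*3/10 + 17/49*2/5 + 13/49*1/2 = 19/49 = pi_A  (ok)
  19/49*2/5 + 17/49*2/5 + 13/49*1/5 = 17/49 = pi_B  (ok)
  19/49*3/10 + 17/49*1/5 + 13/49*3/10 = 13/49 = pi_C  (ok)

Answer: 19/49 17/49 13/49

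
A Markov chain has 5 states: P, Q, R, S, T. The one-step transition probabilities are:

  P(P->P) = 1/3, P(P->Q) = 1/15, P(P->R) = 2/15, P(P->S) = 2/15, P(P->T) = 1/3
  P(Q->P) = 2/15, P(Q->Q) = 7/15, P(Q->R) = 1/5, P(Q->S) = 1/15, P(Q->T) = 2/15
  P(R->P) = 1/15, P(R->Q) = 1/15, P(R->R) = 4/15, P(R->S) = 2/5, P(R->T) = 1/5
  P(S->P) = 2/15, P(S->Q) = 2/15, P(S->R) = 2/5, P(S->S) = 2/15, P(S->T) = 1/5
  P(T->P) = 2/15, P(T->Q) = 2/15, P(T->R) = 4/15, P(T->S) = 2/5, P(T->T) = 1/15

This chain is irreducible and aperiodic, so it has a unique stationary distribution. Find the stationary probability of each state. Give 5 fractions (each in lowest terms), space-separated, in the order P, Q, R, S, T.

Answer: 4820/33421 5302/33421 9002/33421 8144/33421 6153/33421

Derivation:
The stationary distribution satisfies pi = pi * P, i.e.:
  pi_P = 1/3*pi_P + 2/15*pi_Q + 1/15*pi_R + 2/15*pi_S + 2/15*pi_T
  pi_Q = 1/15*pi_P + 7/15*pi_Q + 1/15*pi_R + 2/15*pi_S + 2/15*pi_T
  pi_R = 2/15*pi_P + 1/5*pi_Q + 4/15*pi_R + 2/5*pi_S + 4/15*pi_T
  pi_S = 2/15*pi_P + 1/15*pi_Q + 2/5*pi_R + 2/15*pi_S + 2/5*pi_T
  pi_T = 1/3*pi_P + 2/15*pi_Q + 1/5*pi_R + 1/5*pi_S + 1/15*pi_T
with normalization: pi_P + pi_Q + pi_R + pi_S + pi_T = 1.

Using the first 4 balance equations plus normalization, the linear system A*pi = b is:
  [-2/3, 2/15, 1/15, 2/15, 2/15] . pi = 0
  [1/15, -8/15, 1/15, 2/15, 2/15] . pi = 0
  [2/15, 1/5, -11/15, 2/5, 4/15] . pi = 0
  [2/15, 1/15, 2/5, -13/15, 2/5] . pi = 0
  [1, 1, 1, 1, 1] . pi = 1

Solving yields:
  pi_P = 4820/33421
  pi_Q = 5302/33421
  pi_R = 9002/33421
  pi_S = 8144/33421
  pi_T = 6153/33421

Verification (pi * P):
  4820/33421*1/3 + 5302/33421*2/15 + 9002/33421*1/15 + 8144/33421*2/15 + 6153/33421*2/15 = 4820/33421 = pi_P  (ok)
  4820/33421*1/15 + 5302/33421*7/15 + 9002/33421*1/15 + 8144/33421*2/15 + 6153/33421*2/15 = 5302/33421 = pi_Q  (ok)
  4820/33421*2/15 + 5302/33421*1/5 + 9002/33421*4/15 + 8144/33421*2/5 + 6153/33421*4/15 = 9002/33421 = pi_R  (ok)
  4820/33421*2/15 + 5302/33421*1/15 + 9002/33421*2/5 + 8144/33421*2/15 + 6153/33421*2/5 = 8144/33421 = pi_S  (ok)
  4820/33421*1/3 + 5302/33421*2/15 + 9002/33421*1/5 + 8144/33421*1/5 + 6153/33421*1/15 = 6153/33421 = pi_T  (ok)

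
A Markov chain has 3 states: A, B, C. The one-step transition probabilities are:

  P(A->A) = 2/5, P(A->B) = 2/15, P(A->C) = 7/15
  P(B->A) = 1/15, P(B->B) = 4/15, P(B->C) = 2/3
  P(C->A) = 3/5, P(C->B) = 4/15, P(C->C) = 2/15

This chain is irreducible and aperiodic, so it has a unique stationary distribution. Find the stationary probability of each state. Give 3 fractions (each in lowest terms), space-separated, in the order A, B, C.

Answer: 103/254 27/127 97/254

Derivation:
The stationary distribution satisfies pi = pi * P, i.e.:
  pi_A = 2/5*pi_A + 1/15*pi_B + 3/5*pi_C
  pi_B = 2/15*pi_A + 4/15*pi_B + 4/15*pi_C
  pi_C = 7/15*pi_A + 2/3*pi_B + 2/15*pi_C
with normalization: pi_A + pi_B + pi_C = 1.

Using the first 2 balance equations plus normalization, the linear system A*pi = b is:
  [-3/5, 1/15, 3/5] . pi = 0
  [2/15, -11/15, 4/15] . pi = 0
  [1, 1, 1] . pi = 1

Solving yields:
  pi_A = 103/254
  pi_B = 27/127
  pi_C = 97/254

Verification (pi * P):
  103/254*2/5 + 27/127*1/15 + 97/254*3/5 = 103/254 = pi_A  (ok)
  103/254*2/15 + 27/127*4/15 + 97/254*4/15 = 27/127 = pi_B  (ok)
  103/254*7/15 + 27/127*2/3 + 97/254*2/15 = 97/254 = pi_C  (ok)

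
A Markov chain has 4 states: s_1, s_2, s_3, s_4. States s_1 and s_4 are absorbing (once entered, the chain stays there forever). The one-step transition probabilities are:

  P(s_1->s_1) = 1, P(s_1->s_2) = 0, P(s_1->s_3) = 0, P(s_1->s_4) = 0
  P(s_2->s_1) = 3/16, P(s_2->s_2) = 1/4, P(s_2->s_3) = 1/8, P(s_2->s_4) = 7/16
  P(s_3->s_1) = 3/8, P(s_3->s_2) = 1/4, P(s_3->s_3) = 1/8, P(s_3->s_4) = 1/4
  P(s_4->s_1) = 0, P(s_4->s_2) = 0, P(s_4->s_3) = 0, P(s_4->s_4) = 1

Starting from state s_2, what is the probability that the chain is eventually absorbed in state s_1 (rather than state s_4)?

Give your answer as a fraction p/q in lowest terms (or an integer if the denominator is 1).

Answer: 27/80

Derivation:
Let a_i = P(absorbed in s_1 | start in state i).
Boundary conditions: a_s_1 = 1, a_s_4 = 0.
For each transient state i, a_i = sum_j P(i->j) * a_j:
  a_s_2 = 3/16*a_s_1 + 1/4*a_s_2 + 1/8*a_s_3 + 7/16*a_s_4
  a_s_3 = 3/8*a_s_1 + 1/4*a_s_2 + 1/8*a_s_3 + 1/4*a_s_4

Substituting a_s_1 = 1 and a_s_4 = 0, rearrange to (I - Q) a = r where r[i] = P(i -> s_1):
  [3/4, -1/8] . (a_s_2, a_s_3) = 3/16
  [-1/4, 7/8] . (a_s_2, a_s_3) = 3/8

Solving yields:
  a_s_2 = 27/80
  a_s_3 = 21/40

Starting state is s_2, so the absorption probability is a_s_2 = 27/80.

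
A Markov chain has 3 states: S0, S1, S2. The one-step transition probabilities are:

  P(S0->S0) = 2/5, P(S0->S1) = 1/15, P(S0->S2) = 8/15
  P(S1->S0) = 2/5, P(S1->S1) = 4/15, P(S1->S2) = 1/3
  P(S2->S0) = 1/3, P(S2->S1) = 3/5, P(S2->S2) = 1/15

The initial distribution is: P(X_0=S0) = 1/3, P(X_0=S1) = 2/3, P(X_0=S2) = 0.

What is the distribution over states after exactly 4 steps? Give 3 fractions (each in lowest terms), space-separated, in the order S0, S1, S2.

Answer: 6383/16875 5054/16875 5438/16875

Derivation:
Propagating the distribution step by step (d_{t+1} = d_t * P):
d_0 = (S0=1/3, S1=2/3, S2=0)
  d_1[S0] = 1/3*2/5 + 2/3*2/5 + 0*1/3 = 2/5
  d_1[S1] = 1/3*1/15 + 2/3*4/15 + 0*3/5 = 1/5
  d_1[S2] = 1/3*8/15 + 2/3*1/3 + 0*1/15 = 2/5
d_1 = (S0=2/5, S1=1/5, S2=2/5)
  d_2[S0] = 2/5*2/5 + 1/5*2/5 + 2/5*1/3 = 28/75
  d_2[S1] = 2/5*1/15 + 1/5*4/15 + 2/5*3/5 = 8/25
  d_2[S2] = 2/5*8/15 + 1/5*1/3 + 2/5*1/15 = 23/75
d_2 = (S0=28/75, S1=8/25, S2=23/75)
  d_3[S0] = 28/75*2/5 + 8/25*2/5 + 23/75*1/3 = 427/1125
  d_3[S1] = 28/75*1/15 + 8/25*4/15 + 23/75*3/5 = 331/1125
  d_3[S2] = 28/75*8/15 + 8/25*1/3 + 23/75*1/15 = 367/1125
d_3 = (S0=427/1125, S1=331/1125, S2=367/1125)
  d_4[S0] = 427/1125*2/5 + 331/1125*2/5 + 367/1125*1/3 = 6383/16875
  d_4[S1] = 427/1125*1/15 + 331/1125*4/15 + 367/1125*3/5 = 5054/16875
  d_4[S2] = 427/1125*8/15 + 331/1125*1/3 + 367/1125*1/15 = 5438/16875
d_4 = (S0=6383/16875, S1=5054/16875, S2=5438/16875)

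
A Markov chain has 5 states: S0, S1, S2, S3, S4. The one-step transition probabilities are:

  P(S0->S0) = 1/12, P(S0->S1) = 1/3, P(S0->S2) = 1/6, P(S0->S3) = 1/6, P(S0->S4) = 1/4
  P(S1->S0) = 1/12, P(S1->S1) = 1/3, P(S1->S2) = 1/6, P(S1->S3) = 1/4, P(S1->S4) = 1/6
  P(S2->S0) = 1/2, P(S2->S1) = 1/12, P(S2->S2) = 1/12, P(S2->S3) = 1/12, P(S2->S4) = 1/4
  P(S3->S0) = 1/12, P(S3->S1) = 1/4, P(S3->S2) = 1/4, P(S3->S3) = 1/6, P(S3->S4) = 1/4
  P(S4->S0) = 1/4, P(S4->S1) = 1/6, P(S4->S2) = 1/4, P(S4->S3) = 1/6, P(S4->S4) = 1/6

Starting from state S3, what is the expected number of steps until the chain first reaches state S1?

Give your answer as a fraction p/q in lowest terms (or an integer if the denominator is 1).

Answer: 26988/5791

Derivation:
Let h_i = expected steps to first reach S1 from state i.
Boundary: h_S1 = 0.
First-step equations for the other states:
  h_S0 = 1 + 1/12*h_S0 + 1/3*h_S1 + 1/6*h_S2 + 1/6*h_S3 + 1/4*h_S4
  h_S2 = 1 + 1/2*h_S0 + 1/12*h_S1 + 1/12*h_S2 + 1/12*h_S3 + 1/4*h_S4
  h_S3 = 1 + 1/12*h_S0 + 1/4*h_S1 + 1/4*h_S2 + 1/6*h_S3 + 1/4*h_S4
  h_S4 = 1 + 1/4*h_S0 + 1/6*h_S1 + 1/4*h_S2 + 1/6*h_S3 + 1/6*h_S4

Substituting h_S1 = 0 and rearranging gives the linear system (I - Q) h = 1:
  [11/12, -1/6, -1/6, -1/4] . (h_S0, h_S2, h_S3, h_S4) = 1
  [-1/2, 11/12, -1/12, -1/4] . (h_S0, h_S2, h_S3, h_S4) = 1
  [-1/12, -1/4, 5/6, -1/4] . (h_S0, h_S2, h_S3, h_S4) = 1
  [-1/4, -1/4, -1/6, 5/6] . (h_S0, h_S2, h_S3, h_S4) = 1

Solving yields:
  h_S0 = 24492/5791
  h_S2 = 29952/5791
  h_S3 = 26988/5791
  h_S4 = 28680/5791

Starting state is S3, so the expected hitting time is h_S3 = 26988/5791.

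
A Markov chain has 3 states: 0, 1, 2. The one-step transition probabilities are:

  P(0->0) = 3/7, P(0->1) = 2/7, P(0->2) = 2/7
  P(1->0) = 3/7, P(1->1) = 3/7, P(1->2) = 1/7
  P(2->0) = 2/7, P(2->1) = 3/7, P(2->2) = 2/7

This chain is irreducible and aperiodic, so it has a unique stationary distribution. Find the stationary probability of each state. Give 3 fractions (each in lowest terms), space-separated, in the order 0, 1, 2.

Answer: 17/43 16/43 10/43

Derivation:
The stationary distribution satisfies pi = pi * P, i.e.:
  pi_0 = 3/7*pi_0 + 3/7*pi_1 + 2/7*pi_2
  pi_1 = 2/7*pi_0 + 3/7*pi_1 + 3/7*pi_2
  pi_2 = 2/7*pi_0 + 1/7*pi_1 + 2/7*pi_2
with normalization: pi_0 + pi_1 + pi_2 = 1.

Using the first 2 balance equations plus normalization, the linear system A*pi = b is:
  [-4/7, 3/7, 2/7] . pi = 0
  [2/7, -4/7, 3/7] . pi = 0
  [1, 1, 1] . pi = 1

Solving yields:
  pi_0 = 17/43
  pi_1 = 16/43
  pi_2 = 10/43

Verification (pi * P):
  17/43*3/7 + 16/43*3/7 + 10/43*2/7 = 17/43 = pi_0  (ok)
  17/43*2/7 + 16/43*3/7 + 10/43*3/7 = 16/43 = pi_1  (ok)
  17/43*2/7 + 16/43*1/7 + 10/43*2/7 = 10/43 = pi_2  (ok)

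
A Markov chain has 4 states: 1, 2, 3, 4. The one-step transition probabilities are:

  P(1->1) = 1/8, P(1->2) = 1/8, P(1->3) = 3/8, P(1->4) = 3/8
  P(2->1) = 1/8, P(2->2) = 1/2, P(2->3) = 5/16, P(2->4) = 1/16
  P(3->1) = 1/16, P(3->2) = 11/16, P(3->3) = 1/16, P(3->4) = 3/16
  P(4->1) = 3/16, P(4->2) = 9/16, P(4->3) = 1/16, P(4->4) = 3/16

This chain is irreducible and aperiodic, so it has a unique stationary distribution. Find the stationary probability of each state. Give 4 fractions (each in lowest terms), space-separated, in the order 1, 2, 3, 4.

The stationary distribution satisfies pi = pi * P, i.e.:
  pi_1 = 1/8*pi_1 + 1/8*pi_2 + 1/16*pi_3 + 3/16*pi_4
  pi_2 = 1/8*pi_1 + 1/2*pi_2 + 11/16*pi_3 + 9/16*pi_4
  pi_3 = 3/8*pi_1 + 5/16*pi_2 + 1/16*pi_3 + 1/16*pi_4
  pi_4 = 3/8*pi_1 + 1/16*pi_2 + 3/16*pi_3 + 3/16*pi_4
with normalization: pi_1 + pi_2 + pi_3 + pi_4 = 1.

Using the first 3 balance equations plus normalization, the linear system A*pi = b is:
  [-7/8, 1/8, 1/16, 3/16] . pi = 0
  [1/8, -1/2, 11/16, 9/16] . pi = 0
  [3/8, 5/16, -15/16, 1/16] . pi = 0
  [1, 1, 1, 1] . pi = 1

Solving yields:
  pi_1 = 3/25
  pi_2 = 38/75
  pi_3 = 17/75
  pi_4 = 11/75

Verification (pi * P):
  3/25*1/8 + 38/75*1/8 + 17/75*1/16 + 11/75*3/16 = 3/25 = pi_1  (ok)
  3/25*1/8 + 38/75*1/2 + 17/75*11/16 + 11/75*9/16 = 38/75 = pi_2  (ok)
  3/25*3/8 + 38/75*5/16 + 17/75*1/16 + 11/75*1/16 = 17/75 = pi_3  (ok)
  3/25*3/8 + 38/75*1/16 + 17/75*3/16 + 11/75*3/16 = 11/75 = pi_4  (ok)

Answer: 3/25 38/75 17/75 11/75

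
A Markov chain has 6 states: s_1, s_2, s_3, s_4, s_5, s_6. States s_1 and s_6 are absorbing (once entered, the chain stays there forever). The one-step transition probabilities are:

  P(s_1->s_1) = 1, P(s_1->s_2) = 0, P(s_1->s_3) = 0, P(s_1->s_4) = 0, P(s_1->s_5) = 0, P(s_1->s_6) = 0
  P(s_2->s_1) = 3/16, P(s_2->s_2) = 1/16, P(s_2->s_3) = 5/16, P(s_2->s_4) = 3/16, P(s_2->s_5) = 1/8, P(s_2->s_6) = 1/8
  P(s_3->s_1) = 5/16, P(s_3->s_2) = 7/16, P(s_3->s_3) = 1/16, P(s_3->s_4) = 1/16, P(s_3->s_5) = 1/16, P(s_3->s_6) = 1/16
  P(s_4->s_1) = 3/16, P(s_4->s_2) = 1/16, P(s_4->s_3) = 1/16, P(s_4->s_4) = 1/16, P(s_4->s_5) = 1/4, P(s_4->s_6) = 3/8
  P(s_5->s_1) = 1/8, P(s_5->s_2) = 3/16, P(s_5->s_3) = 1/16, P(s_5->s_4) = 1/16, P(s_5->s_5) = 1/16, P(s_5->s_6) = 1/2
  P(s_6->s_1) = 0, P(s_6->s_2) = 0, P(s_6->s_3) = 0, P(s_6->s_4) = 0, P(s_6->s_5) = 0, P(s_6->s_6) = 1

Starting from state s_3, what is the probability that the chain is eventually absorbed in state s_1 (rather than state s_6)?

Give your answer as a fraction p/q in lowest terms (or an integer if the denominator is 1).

Let a_i = P(absorbed in s_1 | start in state i).
Boundary conditions: a_s_1 = 1, a_s_6 = 0.
For each transient state i, a_i = sum_j P(i->j) * a_j:
  a_s_2 = 3/16*a_s_1 + 1/16*a_s_2 + 5/16*a_s_3 + 3/16*a_s_4 + 1/8*a_s_5 + 1/8*a_s_6
  a_s_3 = 5/16*a_s_1 + 7/16*a_s_2 + 1/16*a_s_3 + 1/16*a_s_4 + 1/16*a_s_5 + 1/16*a_s_6
  a_s_4 = 3/16*a_s_1 + 1/16*a_s_2 + 1/16*a_s_3 + 1/16*a_s_4 + 1/4*a_s_5 + 3/8*a_s_6
  a_s_5 = 1/8*a_s_1 + 3/16*a_s_2 + 1/16*a_s_3 + 1/16*a_s_4 + 1/16*a_s_5 + 1/2*a_s_6

Substituting a_s_1 = 1 and a_s_6 = 0, rearrange to (I - Q) a = r where r[i] = P(i -> s_1):
  [15/16, -5/16, -3/16, -1/8] . (a_s_2, a_s_3, a_s_4, a_s_5) = 3/16
  [-7/16, 15/16, -1/16, -1/16] . (a_s_2, a_s_3, a_s_4, a_s_5) = 5/16
  [-1/16, -1/16, 15/16, -1/4] . (a_s_2, a_s_3, a_s_4, a_s_5) = 3/16
  [-3/16, -1/16, -1/16, 15/16] . (a_s_2, a_s_3, a_s_4, a_s_5) = 1/8

Solving yields:
  a_s_2 = 9807/18940
  a_s_3 = 11721/18940
  a_s_4 = 1687/4735
  a_s_5 = 2859/9470

Starting state is s_3, so the absorption probability is a_s_3 = 11721/18940.

Answer: 11721/18940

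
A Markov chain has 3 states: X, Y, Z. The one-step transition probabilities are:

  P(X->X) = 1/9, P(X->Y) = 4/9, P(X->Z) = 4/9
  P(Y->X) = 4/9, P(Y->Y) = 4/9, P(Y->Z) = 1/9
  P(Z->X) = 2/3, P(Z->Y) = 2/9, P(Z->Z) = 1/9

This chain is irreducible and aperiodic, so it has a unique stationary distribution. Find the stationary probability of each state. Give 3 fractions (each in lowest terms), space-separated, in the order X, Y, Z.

Answer: 19/51 20/51 4/17

Derivation:
The stationary distribution satisfies pi = pi * P, i.e.:
  pi_X = 1/9*pi_X + 4/9*pi_Y + 2/3*pi_Z
  pi_Y = 4/9*pi_X + 4/9*pi_Y + 2/9*pi_Z
  pi_Z = 4/9*pi_X + 1/9*pi_Y + 1/9*pi_Z
with normalization: pi_X + pi_Y + pi_Z = 1.

Using the first 2 balance equations plus normalization, the linear system A*pi = b is:
  [-8/9, 4/9, 2/3] . pi = 0
  [4/9, -5/9, 2/9] . pi = 0
  [1, 1, 1] . pi = 1

Solving yields:
  pi_X = 19/51
  pi_Y = 20/51
  pi_Z = 4/17

Verification (pi * P):
  19/51*1/9 + 20/51*4/9 + 4/17*2/3 = 19/51 = pi_X  (ok)
  19/51*4/9 + 20/51*4/9 + 4/17*2/9 = 20/51 = pi_Y  (ok)
  19/51*4/9 + 20/51*1/9 + 4/17*1/9 = 4/17 = pi_Z  (ok)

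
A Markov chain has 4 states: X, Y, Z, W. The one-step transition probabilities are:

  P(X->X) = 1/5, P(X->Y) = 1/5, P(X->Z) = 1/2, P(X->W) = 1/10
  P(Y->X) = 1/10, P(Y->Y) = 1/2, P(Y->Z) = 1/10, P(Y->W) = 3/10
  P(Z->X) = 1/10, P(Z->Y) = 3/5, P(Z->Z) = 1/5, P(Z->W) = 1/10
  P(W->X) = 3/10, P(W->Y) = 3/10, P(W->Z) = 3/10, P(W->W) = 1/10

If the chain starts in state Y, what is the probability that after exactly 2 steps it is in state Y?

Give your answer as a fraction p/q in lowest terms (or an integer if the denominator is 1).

Computing P^2 by repeated multiplication:
P^1 =
  X: [1/5, 1/5, 1/2, 1/10]
  Y: [1/10, 1/2, 1/10, 3/10]
  Z: [1/10, 3/5, 1/5, 1/10]
  W: [3/10, 3/10, 3/10, 1/10]
P^2 =
  X: [7/50, 47/100, 1/4, 7/50]
  Y: [17/100, 21/50, 21/100, 1/5]
  Z: [13/100, 47/100, 9/50, 11/50]
  W: [3/20, 21/50, 27/100, 4/25]

(P^2)[Y -> Y] = 21/50

Answer: 21/50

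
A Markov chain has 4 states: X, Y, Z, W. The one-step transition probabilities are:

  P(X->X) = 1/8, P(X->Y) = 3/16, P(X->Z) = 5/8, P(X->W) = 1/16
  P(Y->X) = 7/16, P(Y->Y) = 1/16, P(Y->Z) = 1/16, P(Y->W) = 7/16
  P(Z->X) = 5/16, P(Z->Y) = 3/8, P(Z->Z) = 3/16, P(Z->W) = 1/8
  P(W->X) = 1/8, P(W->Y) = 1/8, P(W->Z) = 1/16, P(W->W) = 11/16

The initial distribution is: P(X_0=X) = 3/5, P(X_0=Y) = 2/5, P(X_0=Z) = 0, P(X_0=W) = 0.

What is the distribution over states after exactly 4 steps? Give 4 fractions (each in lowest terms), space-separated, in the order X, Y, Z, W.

Propagating the distribution step by step (d_{t+1} = d_t * P):
d_0 = (X=3/5, Y=2/5, Z=0, W=0)
  d_1[X] = 3/5*1/8 + 2/5*7/16 + 0*5/16 + 0*1/8 = 1/4
  d_1[Y] = 3/5*3/16 + 2/5*1/16 + 0*3/8 + 0*1/8 = 11/80
  d_1[Z] = 3/5*5/8 + 2/5*1/16 + 0*3/16 + 0*1/16 = 2/5
  d_1[W] = 3/5*1/16 + 2/5*7/16 + 0*1/8 + 0*11/16 = 17/80
d_1 = (X=1/4, Y=11/80, Z=2/5, W=17/80)
  d_2[X] = 1/4*1/8 + 11/80*7/16 + 2/5*5/16 + 17/80*1/8 = 311/1280
  d_2[Y] = 1/4*3/16 + 11/80*1/16 + 2/5*3/8 + 17/80*1/8 = 297/1280
  d_2[Z] = 1/4*5/8 + 11/80*1/16 + 2/5*3/16 + 17/80*1/16 = 81/320
  d_2[W] = 1/4*1/16 + 11/80*7/16 + 2/5*1/8 + 17/80*11/16 = 87/320
d_2 = (X=311/1280, Y=297/1280, Z=81/320, W=87/320)
  d_3[X] = 311/1280*1/8 + 297/1280*7/16 + 81/320*5/16 + 87/320*1/8 = 5017/20480
  d_3[Y] = 311/1280*3/16 + 297/1280*1/16 + 81/320*3/8 + 87/320*1/8 = 387/2048
  d_3[Z] = 311/1280*5/8 + 297/1280*1/16 + 81/320*3/16 + 87/320*1/16 = 4727/20480
  d_3[W] = 311/1280*1/16 + 297/1280*7/16 + 81/320*1/8 + 87/320*11/16 = 3433/10240
d_3 = (X=5017/20480, Y=387/2048, Z=4727/20480, W=3433/10240)
  d_4[X] = 5017/20480*1/8 + 387/2048*7/16 + 4727/20480*5/16 + 3433/10240*1/8 = 74491/327680
  d_4[Y] = 5017/20480*3/16 + 387/2048*1/16 + 4727/20480*3/8 + 3433/10240*1/8 = 12203/65536
  d_4[Z] = 5017/20480*5/8 + 387/2048*1/16 + 4727/20480*3/16 + 3433/10240*1/16 = 75087/327680
  d_4[W] = 5017/20480*1/16 + 387/2048*7/16 + 4727/20480*1/8 + 3433/10240*11/16 = 117087/327680
d_4 = (X=74491/327680, Y=12203/65536, Z=75087/327680, W=117087/327680)

Answer: 74491/327680 12203/65536 75087/327680 117087/327680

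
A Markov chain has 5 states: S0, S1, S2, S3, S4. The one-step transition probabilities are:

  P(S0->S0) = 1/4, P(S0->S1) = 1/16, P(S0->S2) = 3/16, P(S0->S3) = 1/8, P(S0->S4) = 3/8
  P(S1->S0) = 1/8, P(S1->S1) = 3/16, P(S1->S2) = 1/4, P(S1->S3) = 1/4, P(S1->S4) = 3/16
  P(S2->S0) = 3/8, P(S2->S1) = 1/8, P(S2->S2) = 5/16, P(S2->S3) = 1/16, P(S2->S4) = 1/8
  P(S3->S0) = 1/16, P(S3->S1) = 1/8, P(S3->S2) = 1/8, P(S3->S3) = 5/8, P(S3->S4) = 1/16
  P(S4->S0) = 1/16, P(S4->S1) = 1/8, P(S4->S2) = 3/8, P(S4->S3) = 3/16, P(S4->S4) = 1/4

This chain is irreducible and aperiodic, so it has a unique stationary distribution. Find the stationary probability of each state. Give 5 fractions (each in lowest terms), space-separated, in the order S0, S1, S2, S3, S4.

The stationary distribution satisfies pi = pi * P, i.e.:
  pi_S0 = 1/4*pi_S0 + 1/8*pi_S1 + 3/8*pi_S2 + 1/16*pi_S3 + 1/16*pi_S4
  pi_S1 = 1/16*pi_S0 + 3/16*pi_S1 + 1/8*pi_S2 + 1/8*pi_S3 + 1/8*pi_S4
  pi_S2 = 3/16*pi_S0 + 1/4*pi_S1 + 5/16*pi_S2 + 1/8*pi_S3 + 3/8*pi_S4
  pi_S3 = 1/8*pi_S0 + 1/4*pi_S1 + 1/16*pi_S2 + 5/8*pi_S3 + 3/16*pi_S4
  pi_S4 = 3/8*pi_S0 + 3/16*pi_S1 + 1/8*pi_S2 + 1/16*pi_S3 + 1/4*pi_S4
with normalization: pi_S0 + pi_S1 + pi_S2 + pi_S3 + pi_S4 = 1.

Using the first 4 balance equations plus normalization, the linear system A*pi = b is:
  [-3/4, 1/8, 3/8, 1/16, 1/16] . pi = 0
  [1/16, -13/16, 1/8, 1/8, 1/8] . pi = 0
  [3/16, 1/4, -11/16, 1/8, 3/8] . pi = 0
  [1/8, 1/4, 1/16, -3/8, 3/16] . pi = 0
  [1, 1, 1, 1, 1] . pi = 1

Solving yields:
  pi_S0 = 1079/6007
  pi_S1 = 729/6007
  pi_S2 = 7291/30035
  pi_S3 = 8197/30035
  pi_S4 = 5507/30035

Verification (pi * P):
  1079/6007*1/4 + 729/6007*1/8 + 7291/30035*3/8 + 8197/30035*1/16 + 5507/30035*1/16 = 1079/6007 = pi_S0  (ok)
  1079/6007*1/16 + 729/6007*3/16 + 7291/30035*1/8 + 8197/30035*1/8 + 5507/30035*1/8 = 729/6007 = pi_S1  (ok)
  1079/6007*3/16 + 729/6007*1/4 + 7291/30035*5/16 + 8197/30035*1/8 + 5507/30035*3/8 = 7291/30035 = pi_S2  (ok)
  1079/6007*1/8 + 729/6007*1/4 + 7291/30035*1/16 + 8197/30035*5/8 + 5507/30035*3/16 = 8197/30035 = pi_S3  (ok)
  1079/6007*3/8 + 729/6007*3/16 + 7291/30035*1/8 + 8197/30035*1/16 + 5507/30035*1/4 = 5507/30035 = pi_S4  (ok)

Answer: 1079/6007 729/6007 7291/30035 8197/30035 5507/30035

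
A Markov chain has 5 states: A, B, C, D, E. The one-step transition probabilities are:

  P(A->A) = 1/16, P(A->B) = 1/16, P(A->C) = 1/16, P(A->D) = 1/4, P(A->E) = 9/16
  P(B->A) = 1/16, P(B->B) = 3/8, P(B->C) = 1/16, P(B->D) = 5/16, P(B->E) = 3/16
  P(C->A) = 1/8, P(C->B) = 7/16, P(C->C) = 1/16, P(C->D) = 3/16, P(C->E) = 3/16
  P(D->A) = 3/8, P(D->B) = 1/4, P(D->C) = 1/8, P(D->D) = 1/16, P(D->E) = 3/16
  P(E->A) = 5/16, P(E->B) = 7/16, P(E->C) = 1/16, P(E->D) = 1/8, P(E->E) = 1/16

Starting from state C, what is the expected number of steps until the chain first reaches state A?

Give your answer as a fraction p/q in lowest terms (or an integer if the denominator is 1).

Let h_i = expected steps to first reach A from state i.
Boundary: h_A = 0.
First-step equations for the other states:
  h_B = 1 + 1/16*h_A + 3/8*h_B + 1/16*h_C + 5/16*h_D + 3/16*h_E
  h_C = 1 + 1/8*h_A + 7/16*h_B + 1/16*h_C + 3/16*h_D + 3/16*h_E
  h_D = 1 + 3/8*h_A + 1/4*h_B + 1/8*h_C + 1/16*h_D + 3/16*h_E
  h_E = 1 + 5/16*h_A + 7/16*h_B + 1/16*h_C + 1/8*h_D + 1/16*h_E

Substituting h_A = 0 and rearranging gives the linear system (I - Q) h = 1:
  [5/8, -1/16, -5/16, -3/16] . (h_B, h_C, h_D, h_E) = 1
  [-7/16, 15/16, -3/16, -3/16] . (h_B, h_C, h_D, h_E) = 1
  [-1/4, -1/8, 15/16, -3/16] . (h_B, h_C, h_D, h_E) = 1
  [-7/16, -1/16, -1/8, 15/16] . (h_B, h_C, h_D, h_E) = 1

Solving yields:
  h_B = 4416/781
  h_C = 29952/5467
  h_D = 23136/5467
  h_E = 76016/16401

Starting state is C, so the expected hitting time is h_C = 29952/5467.

Answer: 29952/5467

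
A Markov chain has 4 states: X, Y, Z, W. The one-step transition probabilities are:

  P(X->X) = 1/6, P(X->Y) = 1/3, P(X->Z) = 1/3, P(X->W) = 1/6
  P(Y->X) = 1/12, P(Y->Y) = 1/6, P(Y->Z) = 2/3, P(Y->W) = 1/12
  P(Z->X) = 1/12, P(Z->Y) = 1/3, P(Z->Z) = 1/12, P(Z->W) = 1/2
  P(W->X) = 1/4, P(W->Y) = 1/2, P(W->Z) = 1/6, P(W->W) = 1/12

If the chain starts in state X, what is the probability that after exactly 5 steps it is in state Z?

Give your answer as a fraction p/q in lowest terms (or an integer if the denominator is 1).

Computing P^5 by repeated multiplication:
P^1 =
  X: [1/6, 1/3, 1/3, 1/6]
  Y: [1/12, 1/6, 2/3, 1/12]
  Z: [1/12, 1/3, 1/12, 1/2]
  W: [1/4, 1/2, 1/6, 1/12]
P^2 =
  X: [1/8, 11/36, 1/3, 17/72]
  Y: [5/48, 23/72, 5/24, 53/144]
  Z: [25/144, 13/36, 49/144, 1/8]
  W: [17/144, 19/72, 4/9, 25/144]
P^3 =
  X: [115/864, 139/432, 5/16, 67/288]
  Y: [265/1728, 295/864, 47/144, 103/576]
  Z: [205/1728, 127/432, 601/1728, 23/96]
  W: [211/1728, 275/864, 9/32, 481/1728]
P^4 =
  X: [1381/10368, 1651/5184, 839/2592, 2329/10368]
  Y: [2611/20736, 3175/10368, 3481/10368, 4813/20736]
  Z: [2761/20736, 1681/5184, 6313/20736, 823/3456]
  W: [967/6912, 1129/3456, 1673/5184, 4369/20736]
P^5 =
  X: [1823/13824, 19763/62208, 6659/20736, 28529/124416]
  Y: [10991/82944, 39935/124416, 1081/3456, 58157/248832]
  Z: [33373/248832, 19843/62208, 81025/248832, 3059/13824]
  W: [32375/248832, 39067/124416, 40613/124416, 57097/248832]

(P^5)[X -> Z] = 6659/20736

Answer: 6659/20736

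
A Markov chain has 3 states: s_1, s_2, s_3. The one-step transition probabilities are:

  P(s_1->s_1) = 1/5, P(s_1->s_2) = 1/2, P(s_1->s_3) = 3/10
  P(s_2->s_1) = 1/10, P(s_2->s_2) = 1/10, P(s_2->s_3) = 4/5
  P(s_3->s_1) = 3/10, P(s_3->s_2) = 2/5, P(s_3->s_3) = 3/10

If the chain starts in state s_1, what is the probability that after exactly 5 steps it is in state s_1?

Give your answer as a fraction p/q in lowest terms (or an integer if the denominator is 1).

Answer: 5367/25000

Derivation:
Computing P^5 by repeated multiplication:
P^1 =
  s_1: [1/5, 1/2, 3/10]
  s_2: [1/10, 1/10, 4/5]
  s_3: [3/10, 2/5, 3/10]
P^2 =
  s_1: [9/50, 27/100, 11/20]
  s_2: [27/100, 19/50, 7/20]
  s_3: [19/100, 31/100, 1/2]
P^3 =
  s_1: [57/250, 337/1000, 87/200]
  s_2: [197/1000, 313/1000, 49/100]
  s_3: [219/1000, 163/500, 91/200]
P^4 =
  s_1: [1049/5000, 3217/10000, 937/2000]
  s_2: [2177/10000, 1629/5000, 913/2000]
  s_3: [2129/10000, 3241/10000, 463/1000]
P^5 =
  s_1: [5367/25000, 32447/100000, 9217/20000]
  s_2: [21307/100000, 32403/100000, 4629/10000]
  s_3: [21389/100000, 16203/50000, 9241/20000]

(P^5)[s_1 -> s_1] = 5367/25000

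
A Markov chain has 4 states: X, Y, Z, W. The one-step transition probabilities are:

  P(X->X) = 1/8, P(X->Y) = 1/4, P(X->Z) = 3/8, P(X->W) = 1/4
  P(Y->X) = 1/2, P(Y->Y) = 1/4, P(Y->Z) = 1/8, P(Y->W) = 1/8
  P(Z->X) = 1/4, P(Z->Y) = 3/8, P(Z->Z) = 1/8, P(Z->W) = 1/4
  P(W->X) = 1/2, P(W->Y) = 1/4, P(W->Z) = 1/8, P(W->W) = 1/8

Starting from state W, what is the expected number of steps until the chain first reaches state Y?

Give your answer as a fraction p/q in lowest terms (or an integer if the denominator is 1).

Answer: 736/203

Derivation:
Let h_i = expected steps to first reach Y from state i.
Boundary: h_Y = 0.
First-step equations for the other states:
  h_X = 1 + 1/8*h_X + 1/4*h_Y + 3/8*h_Z + 1/4*h_W
  h_Z = 1 + 1/4*h_X + 3/8*h_Y + 1/8*h_Z + 1/4*h_W
  h_W = 1 + 1/2*h_X + 1/4*h_Y + 1/8*h_Z + 1/8*h_W

Substituting h_Y = 0 and rearranging gives the linear system (I - Q) h = 1:
  [7/8, -3/8, -1/4] . (h_X, h_Z, h_W) = 1
  [-1/4, 7/8, -1/4] . (h_X, h_Z, h_W) = 1
  [-1/2, -1/8, 7/8] . (h_X, h_Z, h_W) = 1

Solving yields:
  h_X = 720/203
  h_Z = 648/203
  h_W = 736/203

Starting state is W, so the expected hitting time is h_W = 736/203.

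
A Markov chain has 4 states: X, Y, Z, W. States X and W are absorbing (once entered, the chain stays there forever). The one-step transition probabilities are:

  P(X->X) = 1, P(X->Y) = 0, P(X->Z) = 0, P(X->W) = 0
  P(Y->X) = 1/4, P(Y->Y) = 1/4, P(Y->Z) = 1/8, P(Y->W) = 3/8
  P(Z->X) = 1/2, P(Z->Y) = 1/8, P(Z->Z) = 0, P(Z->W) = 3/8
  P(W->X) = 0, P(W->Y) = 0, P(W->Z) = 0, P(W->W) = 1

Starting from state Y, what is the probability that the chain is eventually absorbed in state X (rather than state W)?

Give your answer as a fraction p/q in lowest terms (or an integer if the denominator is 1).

Answer: 20/47

Derivation:
Let a_i = P(absorbed in X | start in state i).
Boundary conditions: a_X = 1, a_W = 0.
For each transient state i, a_i = sum_j P(i->j) * a_j:
  a_Y = 1/4*a_X + 1/4*a_Y + 1/8*a_Z + 3/8*a_W
  a_Z = 1/2*a_X + 1/8*a_Y + 0*a_Z + 3/8*a_W

Substituting a_X = 1 and a_W = 0, rearrange to (I - Q) a = r where r[i] = P(i -> X):
  [3/4, -1/8] . (a_Y, a_Z) = 1/4
  [-1/8, 1] . (a_Y, a_Z) = 1/2

Solving yields:
  a_Y = 20/47
  a_Z = 26/47

Starting state is Y, so the absorption probability is a_Y = 20/47.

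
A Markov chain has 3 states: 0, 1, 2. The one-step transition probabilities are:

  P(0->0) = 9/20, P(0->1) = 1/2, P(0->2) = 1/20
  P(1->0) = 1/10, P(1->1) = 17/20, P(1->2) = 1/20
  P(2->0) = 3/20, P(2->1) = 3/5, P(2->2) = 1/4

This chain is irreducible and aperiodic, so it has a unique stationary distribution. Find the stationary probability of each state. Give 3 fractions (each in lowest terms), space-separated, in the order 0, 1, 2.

The stationary distribution satisfies pi = pi * P, i.e.:
  pi_0 = 9/20*pi_0 + 1/10*pi_1 + 3/20*pi_2
  pi_1 = 1/2*pi_0 + 17/20*pi_1 + 3/5*pi_2
  pi_2 = 1/20*pi_0 + 1/20*pi_1 + 1/4*pi_2
with normalization: pi_0 + pi_1 + pi_2 = 1.

Using the first 2 balance equations plus normalization, the linear system A*pi = b is:
  [-11/20, 1/10, 3/20] . pi = 0
  [1/2, -3/20, 3/5] . pi = 0
  [1, 1, 1] . pi = 1

Solving yields:
  pi_0 = 33/208
  pi_1 = 81/104
  pi_2 = 1/16

Verification (pi * P):
  33/208*9/20 + 81/104*1/10 + 1/16*3/20 = 33/208 = pi_0  (ok)
  33/208*1/2 + 81/104*17/20 + 1/16*3/5 = 81/104 = pi_1  (ok)
  33/208*1/20 + 81/104*1/20 + 1/16*1/4 = 1/16 = pi_2  (ok)

Answer: 33/208 81/104 1/16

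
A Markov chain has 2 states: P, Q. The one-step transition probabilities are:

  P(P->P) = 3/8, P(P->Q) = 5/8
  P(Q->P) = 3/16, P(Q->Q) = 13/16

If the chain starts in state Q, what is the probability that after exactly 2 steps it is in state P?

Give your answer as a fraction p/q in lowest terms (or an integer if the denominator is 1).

Computing P^2 by repeated multiplication:
P^1 =
  P: [3/8, 5/8]
  Q: [3/16, 13/16]
P^2 =
  P: [33/128, 95/128]
  Q: [57/256, 199/256]

(P^2)[Q -> P] = 57/256

Answer: 57/256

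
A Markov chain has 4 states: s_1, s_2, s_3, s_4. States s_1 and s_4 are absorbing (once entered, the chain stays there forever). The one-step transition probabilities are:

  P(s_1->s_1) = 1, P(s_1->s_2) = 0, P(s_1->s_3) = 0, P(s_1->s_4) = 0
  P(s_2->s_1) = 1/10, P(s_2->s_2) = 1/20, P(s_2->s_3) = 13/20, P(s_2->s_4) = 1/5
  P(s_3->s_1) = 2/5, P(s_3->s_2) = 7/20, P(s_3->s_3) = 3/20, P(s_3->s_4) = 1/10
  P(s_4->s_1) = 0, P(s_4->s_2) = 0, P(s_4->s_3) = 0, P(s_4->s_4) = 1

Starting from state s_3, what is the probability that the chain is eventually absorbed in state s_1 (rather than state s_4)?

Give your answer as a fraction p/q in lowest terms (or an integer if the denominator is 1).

Answer: 83/116

Derivation:
Let a_i = P(absorbed in s_1 | start in state i).
Boundary conditions: a_s_1 = 1, a_s_4 = 0.
For each transient state i, a_i = sum_j P(i->j) * a_j:
  a_s_2 = 1/10*a_s_1 + 1/20*a_s_2 + 13/20*a_s_3 + 1/5*a_s_4
  a_s_3 = 2/5*a_s_1 + 7/20*a_s_2 + 3/20*a_s_3 + 1/10*a_s_4

Substituting a_s_1 = 1 and a_s_4 = 0, rearrange to (I - Q) a = r where r[i] = P(i -> s_1):
  [19/20, -13/20] . (a_s_2, a_s_3) = 1/10
  [-7/20, 17/20] . (a_s_2, a_s_3) = 2/5

Solving yields:
  a_s_2 = 69/116
  a_s_3 = 83/116

Starting state is s_3, so the absorption probability is a_s_3 = 83/116.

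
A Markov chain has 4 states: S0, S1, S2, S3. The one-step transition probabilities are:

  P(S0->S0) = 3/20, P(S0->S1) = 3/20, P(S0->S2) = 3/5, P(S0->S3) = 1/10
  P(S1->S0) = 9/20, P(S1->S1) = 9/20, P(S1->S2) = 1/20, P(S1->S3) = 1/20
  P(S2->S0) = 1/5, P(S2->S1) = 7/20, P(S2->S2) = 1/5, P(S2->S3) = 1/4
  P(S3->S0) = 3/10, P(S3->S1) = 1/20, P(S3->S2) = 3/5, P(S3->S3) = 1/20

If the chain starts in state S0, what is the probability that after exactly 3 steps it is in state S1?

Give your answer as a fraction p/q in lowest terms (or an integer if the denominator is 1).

Computing P^3 by repeated multiplication:
P^1 =
  S0: [3/20, 3/20, 3/5, 1/10]
  S1: [9/20, 9/20, 1/20, 1/20]
  S2: [1/5, 7/20, 1/5, 1/4]
  S3: [3/10, 1/20, 3/5, 1/20]
P^2 =
  S0: [6/25, 61/200, 111/400, 71/400]
  S1: [59/200, 29/100, 133/400, 33/400]
  S2: [121/400, 27/100, 131/400, 1/10]
  S3: [81/400, 7/25, 133/400, 37/200]
P^3 =
  S0: [141/500, 1117/4000, 257/800, 47/400]
  S1: [133/500, 1181/4000, 123/400, 21/160]
  S2: [2099/8000, 573/2000, 641/2000, 209/1600]
  S3: [2227/8000, 141/500, 313/1000, 1013/8000]

(P^3)[S0 -> S1] = 1117/4000

Answer: 1117/4000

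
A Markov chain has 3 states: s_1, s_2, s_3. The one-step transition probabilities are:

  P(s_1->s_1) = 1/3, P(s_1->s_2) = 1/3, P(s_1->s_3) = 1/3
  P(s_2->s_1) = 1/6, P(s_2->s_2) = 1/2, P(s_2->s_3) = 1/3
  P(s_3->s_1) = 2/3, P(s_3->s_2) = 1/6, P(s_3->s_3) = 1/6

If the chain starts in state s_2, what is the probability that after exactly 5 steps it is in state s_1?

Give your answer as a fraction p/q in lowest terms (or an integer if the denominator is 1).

Computing P^5 by repeated multiplication:
P^1 =
  s_1: [1/3, 1/3, 1/3]
  s_2: [1/6, 1/2, 1/3]
  s_3: [2/3, 1/6, 1/6]
P^2 =
  s_1: [7/18, 1/3, 5/18]
  s_2: [13/36, 13/36, 5/18]
  s_3: [13/36, 1/3, 11/36]
P^3 =
  s_1: [10/27, 37/108, 31/108]
  s_2: [79/216, 25/72, 31/108]
  s_3: [41/108, 73/216, 61/216]
P^4 =
  s_1: [241/648, 37/108, 185/648]
  s_2: [481/1296, 445/1296, 185/648]
  s_3: [481/1296, 37/108, 371/1296]
P^5 =
  s_1: [361/972, 1333/3888, 1111/3888]
  s_2: [2887/7776, 889/2592, 1111/3888]
  s_3: [1445/3888, 2665/7776, 2221/7776]

(P^5)[s_2 -> s_1] = 2887/7776

Answer: 2887/7776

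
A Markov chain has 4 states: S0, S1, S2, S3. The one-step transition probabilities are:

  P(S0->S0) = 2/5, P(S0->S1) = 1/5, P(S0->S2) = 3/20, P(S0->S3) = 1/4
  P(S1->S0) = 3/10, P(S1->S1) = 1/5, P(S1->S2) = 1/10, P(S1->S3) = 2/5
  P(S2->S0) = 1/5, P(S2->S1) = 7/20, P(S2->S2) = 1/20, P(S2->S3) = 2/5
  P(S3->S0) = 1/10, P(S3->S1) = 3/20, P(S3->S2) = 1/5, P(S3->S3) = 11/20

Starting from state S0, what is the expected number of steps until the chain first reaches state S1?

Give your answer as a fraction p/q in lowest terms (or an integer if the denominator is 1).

Let h_i = expected steps to first reach S1 from state i.
Boundary: h_S1 = 0.
First-step equations for the other states:
  h_S0 = 1 + 2/5*h_S0 + 1/5*h_S1 + 3/20*h_S2 + 1/4*h_S3
  h_S2 = 1 + 1/5*h_S0 + 7/20*h_S1 + 1/20*h_S2 + 2/5*h_S3
  h_S3 = 1 + 1/10*h_S0 + 3/20*h_S1 + 1/5*h_S2 + 11/20*h_S3

Substituting h_S1 = 0 and rearranging gives the linear system (I - Q) h = 1:
  [3/5, -3/20, -1/4] . (h_S0, h_S2, h_S3) = 1
  [-1/5, 19/20, -2/5] . (h_S0, h_S2, h_S3) = 1
  [-1/10, -1/5, 9/20] . (h_S0, h_S2, h_S3) = 1

Solving yields:
  h_S0 = 3050/621
  h_S2 = 2660/621
  h_S3 = 120/23

Starting state is S0, so the expected hitting time is h_S0 = 3050/621.

Answer: 3050/621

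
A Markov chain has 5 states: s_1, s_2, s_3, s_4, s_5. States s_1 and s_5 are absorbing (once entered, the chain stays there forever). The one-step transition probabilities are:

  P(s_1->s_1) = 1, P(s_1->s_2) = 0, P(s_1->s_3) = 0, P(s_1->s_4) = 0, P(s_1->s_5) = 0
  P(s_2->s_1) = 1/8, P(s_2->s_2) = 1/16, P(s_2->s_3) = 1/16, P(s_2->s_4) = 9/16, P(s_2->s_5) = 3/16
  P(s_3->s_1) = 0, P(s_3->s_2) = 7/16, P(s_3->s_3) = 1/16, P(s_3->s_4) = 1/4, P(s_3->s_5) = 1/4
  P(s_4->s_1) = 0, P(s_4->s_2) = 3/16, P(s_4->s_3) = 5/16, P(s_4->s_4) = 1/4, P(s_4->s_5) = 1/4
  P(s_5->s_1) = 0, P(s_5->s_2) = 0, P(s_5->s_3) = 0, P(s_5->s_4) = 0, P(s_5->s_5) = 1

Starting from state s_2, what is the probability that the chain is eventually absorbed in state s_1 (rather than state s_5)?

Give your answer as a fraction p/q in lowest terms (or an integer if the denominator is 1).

Let a_i = P(absorbed in s_1 | start in state i).
Boundary conditions: a_s_1 = 1, a_s_5 = 0.
For each transient state i, a_i = sum_j P(i->j) * a_j:
  a_s_2 = 1/8*a_s_1 + 1/16*a_s_2 + 1/16*a_s_3 + 9/16*a_s_4 + 3/16*a_s_5
  a_s_3 = 0*a_s_1 + 7/16*a_s_2 + 1/16*a_s_3 + 1/4*a_s_4 + 1/4*a_s_5
  a_s_4 = 0*a_s_1 + 3/16*a_s_2 + 5/16*a_s_3 + 1/4*a_s_4 + 1/4*a_s_5

Substituting a_s_1 = 1 and a_s_5 = 0, rearrange to (I - Q) a = r where r[i] = P(i -> s_1):
  [15/16, -1/16, -9/16] . (a_s_2, a_s_3, a_s_4) = 1/8
  [-7/16, 15/16, -1/4] . (a_s_2, a_s_3, a_s_4) = 0
  [-3/16, -5/16, 3/4] . (a_s_2, a_s_3, a_s_4) = 0

Solving yields:
  a_s_2 = 20/99
  a_s_3 = 4/33
  a_s_4 = 10/99

Starting state is s_2, so the absorption probability is a_s_2 = 20/99.

Answer: 20/99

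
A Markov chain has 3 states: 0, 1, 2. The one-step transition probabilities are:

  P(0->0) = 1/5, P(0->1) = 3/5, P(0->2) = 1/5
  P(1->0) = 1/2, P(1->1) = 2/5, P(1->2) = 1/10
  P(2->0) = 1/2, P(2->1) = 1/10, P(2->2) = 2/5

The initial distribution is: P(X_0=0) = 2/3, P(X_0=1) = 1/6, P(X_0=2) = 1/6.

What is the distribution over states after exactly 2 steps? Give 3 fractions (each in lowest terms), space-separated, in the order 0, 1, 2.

Answer: 41/100 79/200 39/200

Derivation:
Propagating the distribution step by step (d_{t+1} = d_t * P):
d_0 = (0=2/3, 1=1/6, 2=1/6)
  d_1[0] = 2/3*1/5 + 1/6*1/2 + 1/6*1/2 = 3/10
  d_1[1] = 2/3*3/5 + 1/6*2/5 + 1/6*1/10 = 29/60
  d_1[2] = 2/3*1/5 + 1/6*1/10 + 1/6*2/5 = 13/60
d_1 = (0=3/10, 1=29/60, 2=13/60)
  d_2[0] = 3/10*1/5 + 29/60*1/2 + 13/60*1/2 = 41/100
  d_2[1] = 3/10*3/5 + 29/60*2/5 + 13/60*1/10 = 79/200
  d_2[2] = 3/10*1/5 + 29/60*1/10 + 13/60*2/5 = 39/200
d_2 = (0=41/100, 1=79/200, 2=39/200)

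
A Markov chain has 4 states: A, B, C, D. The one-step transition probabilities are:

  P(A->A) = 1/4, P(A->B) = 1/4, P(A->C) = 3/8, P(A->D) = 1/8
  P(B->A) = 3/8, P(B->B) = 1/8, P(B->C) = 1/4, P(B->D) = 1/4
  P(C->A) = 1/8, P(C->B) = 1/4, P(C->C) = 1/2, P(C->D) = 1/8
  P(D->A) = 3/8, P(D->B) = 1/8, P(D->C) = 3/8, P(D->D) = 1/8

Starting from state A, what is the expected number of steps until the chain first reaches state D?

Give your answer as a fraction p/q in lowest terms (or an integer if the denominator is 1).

Answer: 72/11

Derivation:
Let h_i = expected steps to first reach D from state i.
Boundary: h_D = 0.
First-step equations for the other states:
  h_A = 1 + 1/4*h_A + 1/4*h_B + 3/8*h_C + 1/8*h_D
  h_B = 1 + 3/8*h_A + 1/8*h_B + 1/4*h_C + 1/4*h_D
  h_C = 1 + 1/8*h_A + 1/4*h_B + 1/2*h_C + 1/8*h_D

Substituting h_D = 0 and rearranging gives the linear system (I - Q) h = 1:
  [3/4, -1/4, -3/8] . (h_A, h_B, h_C) = 1
  [-3/8, 7/8, -1/4] . (h_A, h_B, h_C) = 1
  [-1/8, -1/4, 1/2] . (h_A, h_B, h_C) = 1

Solving yields:
  h_A = 72/11
  h_B = 64/11
  h_C = 72/11

Starting state is A, so the expected hitting time is h_A = 72/11.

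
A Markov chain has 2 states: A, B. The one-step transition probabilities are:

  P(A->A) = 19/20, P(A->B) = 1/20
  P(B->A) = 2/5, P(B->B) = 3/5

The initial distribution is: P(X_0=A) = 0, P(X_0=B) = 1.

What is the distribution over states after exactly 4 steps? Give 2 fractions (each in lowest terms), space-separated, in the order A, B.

Answer: 16151/20000 3849/20000

Derivation:
Propagating the distribution step by step (d_{t+1} = d_t * P):
d_0 = (A=0, B=1)
  d_1[A] = 0*19/20 + 1*2/5 = 2/5
  d_1[B] = 0*1/20 + 1*3/5 = 3/5
d_1 = (A=2/5, B=3/5)
  d_2[A] = 2/5*19/20 + 3/5*2/5 = 31/50
  d_2[B] = 2/5*1/20 + 3/5*3/5 = 19/50
d_2 = (A=31/50, B=19/50)
  d_3[A] = 31/50*19/20 + 19/50*2/5 = 741/1000
  d_3[B] = 31/50*1/20 + 19/50*3/5 = 259/1000
d_3 = (A=741/1000, B=259/1000)
  d_4[A] = 741/1000*19/20 + 259/1000*2/5 = 16151/20000
  d_4[B] = 741/1000*1/20 + 259/1000*3/5 = 3849/20000
d_4 = (A=16151/20000, B=3849/20000)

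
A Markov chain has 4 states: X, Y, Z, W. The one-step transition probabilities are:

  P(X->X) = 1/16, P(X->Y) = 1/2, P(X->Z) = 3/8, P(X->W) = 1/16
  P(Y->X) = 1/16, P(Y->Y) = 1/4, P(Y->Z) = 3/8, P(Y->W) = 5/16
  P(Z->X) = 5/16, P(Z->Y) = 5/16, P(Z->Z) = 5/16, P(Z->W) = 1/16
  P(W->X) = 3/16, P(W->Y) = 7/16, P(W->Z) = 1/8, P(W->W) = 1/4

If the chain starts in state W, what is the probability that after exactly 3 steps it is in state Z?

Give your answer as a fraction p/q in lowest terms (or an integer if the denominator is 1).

Computing P^3 by repeated multiplication:
P^1 =
  X: [1/16, 1/2, 3/8, 1/16]
  Y: [1/16, 1/4, 3/8, 5/16]
  Z: [5/16, 5/16, 5/16, 1/16]
  W: [3/16, 7/16, 1/8, 1/4]
P^2 =
  X: [21/128, 77/256, 43/128, 51/256]
  Y: [25/128, 89/256, 35/128, 47/256]
  Z: [19/128, 23/64, 87/256, 39/256]
  W: [1/8, 45/128, 39/128, 7/32]
P^3 =
  X: [351/2048, 1431/4096, 623/2048, 717/4096]
  Y: [315/2048, 1435/4096, 639/2048, 753/4096]
  Z: [341/2048, 345/1024, 1293/4096, 741/4096]
  W: [85/512, 699/2048, 617/2048, 49/256]

(P^3)[W -> Z] = 617/2048

Answer: 617/2048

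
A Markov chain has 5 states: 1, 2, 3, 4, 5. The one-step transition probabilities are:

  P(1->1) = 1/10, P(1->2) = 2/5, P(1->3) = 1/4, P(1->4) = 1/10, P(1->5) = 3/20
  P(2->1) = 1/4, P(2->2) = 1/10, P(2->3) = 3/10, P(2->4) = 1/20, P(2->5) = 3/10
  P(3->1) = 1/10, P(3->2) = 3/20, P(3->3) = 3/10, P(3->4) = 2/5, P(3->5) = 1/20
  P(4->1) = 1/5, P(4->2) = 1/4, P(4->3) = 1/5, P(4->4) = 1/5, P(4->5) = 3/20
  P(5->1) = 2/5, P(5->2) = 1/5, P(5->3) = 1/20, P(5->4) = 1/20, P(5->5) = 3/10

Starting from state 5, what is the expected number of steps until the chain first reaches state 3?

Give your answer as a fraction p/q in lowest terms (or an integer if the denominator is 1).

Answer: 200380/34781

Derivation:
Let h_i = expected steps to first reach 3 from state i.
Boundary: h_3 = 0.
First-step equations for the other states:
  h_1 = 1 + 1/10*h_1 + 2/5*h_2 + 1/4*h_3 + 1/10*h_4 + 3/20*h_5
  h_2 = 1 + 1/4*h_1 + 1/10*h_2 + 3/10*h_3 + 1/20*h_4 + 3/10*h_5
  h_4 = 1 + 1/5*h_1 + 1/4*h_2 + 1/5*h_3 + 1/5*h_4 + 3/20*h_5
  h_5 = 1 + 2/5*h_1 + 1/5*h_2 + 1/20*h_3 + 1/20*h_4 + 3/10*h_5

Substituting h_3 = 0 and rearranging gives the linear system (I - Q) h = 1:
  [9/10, -2/5, -1/10, -3/20] . (h_1, h_2, h_4, h_5) = 1
  [-1/4, 9/10, -1/20, -3/10] . (h_1, h_2, h_4, h_5) = 1
  [-1/5, -1/4, 4/5, -3/20] . (h_1, h_2, h_4, h_5) = 1
  [-2/5, -1/5, -1/20, 7/10] . (h_1, h_2, h_4, h_5) = 1

Solving yields:
  h_1 = 162240/34781
  h_2 = 160040/34781
  h_4 = 171620/34781
  h_5 = 200380/34781

Starting state is 5, so the expected hitting time is h_5 = 200380/34781.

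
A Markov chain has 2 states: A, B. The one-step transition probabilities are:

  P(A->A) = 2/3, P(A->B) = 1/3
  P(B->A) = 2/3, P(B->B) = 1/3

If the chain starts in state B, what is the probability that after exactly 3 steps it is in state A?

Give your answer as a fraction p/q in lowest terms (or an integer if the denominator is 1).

Answer: 2/3

Derivation:
Computing P^3 by repeated multiplication:
P^1 =
  A: [2/3, 1/3]
  B: [2/3, 1/3]
P^2 =
  A: [2/3, 1/3]
  B: [2/3, 1/3]
P^3 =
  A: [2/3, 1/3]
  B: [2/3, 1/3]

(P^3)[B -> A] = 2/3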